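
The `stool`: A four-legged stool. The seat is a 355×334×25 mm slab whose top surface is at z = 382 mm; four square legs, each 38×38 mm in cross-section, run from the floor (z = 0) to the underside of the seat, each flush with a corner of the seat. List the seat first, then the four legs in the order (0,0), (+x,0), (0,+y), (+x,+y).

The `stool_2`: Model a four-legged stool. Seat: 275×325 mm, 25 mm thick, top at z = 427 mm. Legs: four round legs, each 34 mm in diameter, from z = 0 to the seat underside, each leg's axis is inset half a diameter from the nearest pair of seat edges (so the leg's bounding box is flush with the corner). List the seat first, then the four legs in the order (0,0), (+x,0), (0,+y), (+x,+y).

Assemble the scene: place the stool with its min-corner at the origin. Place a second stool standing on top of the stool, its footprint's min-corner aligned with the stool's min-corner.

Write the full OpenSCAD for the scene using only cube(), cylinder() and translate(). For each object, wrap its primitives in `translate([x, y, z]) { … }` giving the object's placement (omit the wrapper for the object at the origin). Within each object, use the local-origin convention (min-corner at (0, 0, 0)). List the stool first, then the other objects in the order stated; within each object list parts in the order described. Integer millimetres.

translate([0, 0, 357]) cube([355, 334, 25]);
cube([38, 38, 357]);
translate([317, 0, 0]) cube([38, 38, 357]);
translate([0, 296, 0]) cube([38, 38, 357]);
translate([317, 296, 0]) cube([38, 38, 357]);
translate([0, 0, 382]) {
  translate([0, 0, 402]) cube([275, 325, 25]);
  translate([17, 17, 0]) cylinder(h = 402, r = 17);
  translate([258, 17, 0]) cylinder(h = 402, r = 17);
  translate([17, 308, 0]) cylinder(h = 402, r = 17);
  translate([258, 308, 0]) cylinder(h = 402, r = 17);
}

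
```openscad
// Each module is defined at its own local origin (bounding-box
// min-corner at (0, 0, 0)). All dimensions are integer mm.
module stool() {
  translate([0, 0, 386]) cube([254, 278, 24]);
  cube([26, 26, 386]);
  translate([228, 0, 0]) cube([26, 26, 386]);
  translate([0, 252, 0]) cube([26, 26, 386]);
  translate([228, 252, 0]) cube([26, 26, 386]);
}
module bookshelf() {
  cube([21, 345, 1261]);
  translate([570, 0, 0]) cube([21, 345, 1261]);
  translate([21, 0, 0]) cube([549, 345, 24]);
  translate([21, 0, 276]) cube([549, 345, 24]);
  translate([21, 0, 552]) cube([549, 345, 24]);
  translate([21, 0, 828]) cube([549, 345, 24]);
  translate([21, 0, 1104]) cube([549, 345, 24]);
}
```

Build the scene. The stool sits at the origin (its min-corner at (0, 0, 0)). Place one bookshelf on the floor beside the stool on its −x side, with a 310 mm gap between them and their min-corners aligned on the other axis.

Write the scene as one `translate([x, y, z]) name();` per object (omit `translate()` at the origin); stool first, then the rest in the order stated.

stool();
translate([-901, 0, 0]) bookshelf();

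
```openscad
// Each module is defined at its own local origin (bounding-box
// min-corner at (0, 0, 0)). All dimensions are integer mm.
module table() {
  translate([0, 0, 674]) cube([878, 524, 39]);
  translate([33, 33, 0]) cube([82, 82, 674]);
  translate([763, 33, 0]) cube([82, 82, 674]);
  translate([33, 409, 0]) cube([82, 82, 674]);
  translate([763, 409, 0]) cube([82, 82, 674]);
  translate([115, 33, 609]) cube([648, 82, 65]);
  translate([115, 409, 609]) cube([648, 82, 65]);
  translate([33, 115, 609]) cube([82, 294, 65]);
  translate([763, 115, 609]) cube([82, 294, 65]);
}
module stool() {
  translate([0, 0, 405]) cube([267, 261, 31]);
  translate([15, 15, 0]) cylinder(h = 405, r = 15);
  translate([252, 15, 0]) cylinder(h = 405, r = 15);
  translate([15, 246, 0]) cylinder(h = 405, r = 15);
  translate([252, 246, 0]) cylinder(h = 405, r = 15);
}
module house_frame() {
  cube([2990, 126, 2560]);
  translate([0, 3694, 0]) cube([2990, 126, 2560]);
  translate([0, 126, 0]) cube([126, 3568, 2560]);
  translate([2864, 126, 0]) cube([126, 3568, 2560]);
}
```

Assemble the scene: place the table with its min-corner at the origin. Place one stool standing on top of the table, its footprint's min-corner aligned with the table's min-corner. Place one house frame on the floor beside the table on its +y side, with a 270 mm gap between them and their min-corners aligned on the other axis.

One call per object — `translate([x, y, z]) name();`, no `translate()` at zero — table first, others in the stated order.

table();
translate([0, 0, 713]) stool();
translate([0, 794, 0]) house_frame();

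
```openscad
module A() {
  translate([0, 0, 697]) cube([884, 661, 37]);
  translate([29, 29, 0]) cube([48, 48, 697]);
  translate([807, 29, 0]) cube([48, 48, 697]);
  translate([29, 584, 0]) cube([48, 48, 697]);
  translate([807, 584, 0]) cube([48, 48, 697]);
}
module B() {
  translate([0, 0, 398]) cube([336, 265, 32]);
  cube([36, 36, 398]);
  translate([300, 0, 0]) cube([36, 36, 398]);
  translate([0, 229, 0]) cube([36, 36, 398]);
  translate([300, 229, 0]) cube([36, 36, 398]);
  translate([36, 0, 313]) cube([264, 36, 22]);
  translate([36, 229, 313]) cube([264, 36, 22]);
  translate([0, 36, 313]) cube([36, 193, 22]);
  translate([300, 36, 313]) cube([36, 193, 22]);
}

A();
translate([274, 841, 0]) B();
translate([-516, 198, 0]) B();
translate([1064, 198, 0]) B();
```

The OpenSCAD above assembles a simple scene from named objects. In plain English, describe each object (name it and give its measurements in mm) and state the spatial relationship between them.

A is a rectangular dining table. The top is 884×661×37 mm with its upper surface at z = 734 mm. It stands on four 48×48 mm square legs, each inset 29 mm from the nearest pair of top edges, running from the floor to the underside of the top.

B is a four-legged stool. The seat is a 336×265×32 mm slab whose top surface is at z = 430 mm; four square legs, each 36×36 mm in cross-section, run from the floor (z = 0) to the underside of the seat, each flush with a corner of the seat. Four stretchers, 36 mm wide and 22 mm tall, connect adjacent legs with their undersides at z = 313 mm, each running between the inner faces of the legs it joins and aligned with the legs' outer faces on the other axis.

Three stools sit around the table at the +y, −x, +x sides.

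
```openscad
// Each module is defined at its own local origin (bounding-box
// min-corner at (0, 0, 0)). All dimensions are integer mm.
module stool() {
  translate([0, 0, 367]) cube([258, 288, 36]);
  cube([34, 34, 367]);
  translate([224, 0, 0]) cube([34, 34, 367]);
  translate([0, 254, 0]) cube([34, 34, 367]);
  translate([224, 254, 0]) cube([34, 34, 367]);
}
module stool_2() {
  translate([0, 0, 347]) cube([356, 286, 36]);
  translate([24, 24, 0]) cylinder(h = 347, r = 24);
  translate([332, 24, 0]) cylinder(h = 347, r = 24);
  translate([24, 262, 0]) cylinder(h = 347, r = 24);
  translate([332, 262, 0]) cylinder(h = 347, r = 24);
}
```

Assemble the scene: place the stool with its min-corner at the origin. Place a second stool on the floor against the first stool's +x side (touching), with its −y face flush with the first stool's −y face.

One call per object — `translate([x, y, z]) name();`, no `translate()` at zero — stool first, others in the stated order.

stool();
translate([258, 0, 0]) stool_2();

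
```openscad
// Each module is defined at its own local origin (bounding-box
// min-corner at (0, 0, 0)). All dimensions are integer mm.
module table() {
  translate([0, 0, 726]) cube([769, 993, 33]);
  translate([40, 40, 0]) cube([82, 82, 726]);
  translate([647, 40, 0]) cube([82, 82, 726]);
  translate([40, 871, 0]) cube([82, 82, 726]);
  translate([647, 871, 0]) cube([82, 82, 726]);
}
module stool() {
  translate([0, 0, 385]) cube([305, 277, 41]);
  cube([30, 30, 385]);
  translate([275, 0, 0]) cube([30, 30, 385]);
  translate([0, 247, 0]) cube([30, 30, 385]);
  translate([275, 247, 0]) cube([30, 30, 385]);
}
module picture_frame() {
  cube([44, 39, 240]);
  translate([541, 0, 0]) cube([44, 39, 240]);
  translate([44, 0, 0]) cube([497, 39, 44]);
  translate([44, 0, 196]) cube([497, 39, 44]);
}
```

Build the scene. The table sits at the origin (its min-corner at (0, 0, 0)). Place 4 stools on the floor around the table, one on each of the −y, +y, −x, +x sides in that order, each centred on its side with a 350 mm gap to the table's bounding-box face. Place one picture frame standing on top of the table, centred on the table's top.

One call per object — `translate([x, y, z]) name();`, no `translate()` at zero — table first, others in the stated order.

table();
translate([232, -627, 0]) stool();
translate([232, 1343, 0]) stool();
translate([-655, 358, 0]) stool();
translate([1119, 358, 0]) stool();
translate([92, 477, 759]) picture_frame();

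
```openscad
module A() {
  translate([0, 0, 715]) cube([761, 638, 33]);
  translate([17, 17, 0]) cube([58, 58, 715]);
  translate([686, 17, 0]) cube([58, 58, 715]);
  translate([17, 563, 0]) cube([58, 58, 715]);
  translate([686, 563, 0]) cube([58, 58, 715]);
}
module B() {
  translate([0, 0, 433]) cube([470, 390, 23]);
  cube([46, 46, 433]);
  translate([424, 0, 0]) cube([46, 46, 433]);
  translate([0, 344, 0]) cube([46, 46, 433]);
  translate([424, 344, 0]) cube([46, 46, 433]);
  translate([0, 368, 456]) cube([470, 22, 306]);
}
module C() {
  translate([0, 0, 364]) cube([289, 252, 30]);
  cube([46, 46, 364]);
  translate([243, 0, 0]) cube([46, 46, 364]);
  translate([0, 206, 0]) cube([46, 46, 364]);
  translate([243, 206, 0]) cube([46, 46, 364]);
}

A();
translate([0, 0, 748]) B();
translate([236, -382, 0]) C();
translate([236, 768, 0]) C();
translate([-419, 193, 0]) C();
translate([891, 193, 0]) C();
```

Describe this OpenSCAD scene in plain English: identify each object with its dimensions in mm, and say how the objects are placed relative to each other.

A is a table with a 761×638 mm rectangular top, 33 mm thick, top surface at z = 748 mm, supported by four 58×58 mm square legs, each inset 17 mm from the nearest pair of top edges, running from the floor.

B is a chair. The seat is a 470×390×23 mm slab with its top at z = 456 mm, on four 46×46 mm corner legs (flush with the seat edges, standing on z = 0). A flat backrest 22 mm thick, 306 mm tall, spans the full seat width and rises from the seat top along its +y edge, rear face flush with the rear of the seat.

C is a four-legged stool. The seat is 289×252 mm, 30 mm thick, top at z = 394 mm. It stands on four square legs, each 46×46 mm in cross-section, from z = 0 to the seat underside, each flush with a corner of the seat.

The chair is on top of the table. Four stools sit around the table at the −y, +y, −x, +x sides.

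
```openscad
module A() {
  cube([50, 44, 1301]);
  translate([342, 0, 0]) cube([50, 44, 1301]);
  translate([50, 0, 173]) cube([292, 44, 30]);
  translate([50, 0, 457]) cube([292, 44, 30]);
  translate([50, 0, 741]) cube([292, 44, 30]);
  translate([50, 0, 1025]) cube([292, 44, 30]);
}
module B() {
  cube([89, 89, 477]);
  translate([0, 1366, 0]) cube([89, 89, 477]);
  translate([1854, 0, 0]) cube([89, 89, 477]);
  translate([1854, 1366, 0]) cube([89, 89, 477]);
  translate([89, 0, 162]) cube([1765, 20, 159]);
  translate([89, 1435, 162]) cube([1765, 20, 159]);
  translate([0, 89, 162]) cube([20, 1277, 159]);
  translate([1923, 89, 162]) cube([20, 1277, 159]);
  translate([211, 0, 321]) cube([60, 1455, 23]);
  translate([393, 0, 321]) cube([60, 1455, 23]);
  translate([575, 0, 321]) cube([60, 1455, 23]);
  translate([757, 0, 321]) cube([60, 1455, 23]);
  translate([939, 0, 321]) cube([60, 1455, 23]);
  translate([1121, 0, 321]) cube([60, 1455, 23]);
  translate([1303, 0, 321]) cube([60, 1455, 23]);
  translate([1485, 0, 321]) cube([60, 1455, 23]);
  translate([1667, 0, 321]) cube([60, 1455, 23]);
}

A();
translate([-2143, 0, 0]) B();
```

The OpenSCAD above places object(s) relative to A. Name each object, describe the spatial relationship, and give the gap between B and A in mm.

The bed frame's nearest face is 200 mm from the ladder's −x face.

A is a ladder. B is a bed frame. The bed frame is on the floor beside the ladder on its −x side. The gap between the bed frame and the ladder is 200 mm.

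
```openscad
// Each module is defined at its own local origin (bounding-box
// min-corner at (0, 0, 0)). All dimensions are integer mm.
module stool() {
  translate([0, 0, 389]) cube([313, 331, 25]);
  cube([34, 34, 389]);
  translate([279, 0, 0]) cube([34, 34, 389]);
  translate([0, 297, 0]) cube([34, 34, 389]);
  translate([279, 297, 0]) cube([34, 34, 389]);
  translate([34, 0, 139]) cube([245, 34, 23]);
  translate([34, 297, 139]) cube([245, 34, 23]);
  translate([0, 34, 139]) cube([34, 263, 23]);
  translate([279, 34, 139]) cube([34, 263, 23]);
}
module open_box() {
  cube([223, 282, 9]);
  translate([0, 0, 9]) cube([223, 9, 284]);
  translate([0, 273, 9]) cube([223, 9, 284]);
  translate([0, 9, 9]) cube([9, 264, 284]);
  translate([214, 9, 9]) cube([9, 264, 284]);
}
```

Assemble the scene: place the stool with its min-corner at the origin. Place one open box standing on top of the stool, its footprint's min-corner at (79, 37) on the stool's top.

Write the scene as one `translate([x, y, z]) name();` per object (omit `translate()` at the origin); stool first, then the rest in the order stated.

stool();
translate([79, 37, 414]) open_box();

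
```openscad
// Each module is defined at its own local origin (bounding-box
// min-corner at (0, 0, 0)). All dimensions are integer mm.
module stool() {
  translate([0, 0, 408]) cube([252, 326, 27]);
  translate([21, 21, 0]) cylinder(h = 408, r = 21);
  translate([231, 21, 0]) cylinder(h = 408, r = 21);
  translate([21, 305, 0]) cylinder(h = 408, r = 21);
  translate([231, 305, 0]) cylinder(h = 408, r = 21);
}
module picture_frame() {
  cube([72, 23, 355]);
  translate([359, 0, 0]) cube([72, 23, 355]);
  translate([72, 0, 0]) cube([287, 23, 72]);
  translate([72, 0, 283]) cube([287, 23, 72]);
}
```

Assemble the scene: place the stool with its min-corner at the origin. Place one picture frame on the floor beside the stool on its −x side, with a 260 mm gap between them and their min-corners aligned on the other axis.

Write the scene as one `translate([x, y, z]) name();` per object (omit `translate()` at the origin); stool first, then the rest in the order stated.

stool();
translate([-691, 0, 0]) picture_frame();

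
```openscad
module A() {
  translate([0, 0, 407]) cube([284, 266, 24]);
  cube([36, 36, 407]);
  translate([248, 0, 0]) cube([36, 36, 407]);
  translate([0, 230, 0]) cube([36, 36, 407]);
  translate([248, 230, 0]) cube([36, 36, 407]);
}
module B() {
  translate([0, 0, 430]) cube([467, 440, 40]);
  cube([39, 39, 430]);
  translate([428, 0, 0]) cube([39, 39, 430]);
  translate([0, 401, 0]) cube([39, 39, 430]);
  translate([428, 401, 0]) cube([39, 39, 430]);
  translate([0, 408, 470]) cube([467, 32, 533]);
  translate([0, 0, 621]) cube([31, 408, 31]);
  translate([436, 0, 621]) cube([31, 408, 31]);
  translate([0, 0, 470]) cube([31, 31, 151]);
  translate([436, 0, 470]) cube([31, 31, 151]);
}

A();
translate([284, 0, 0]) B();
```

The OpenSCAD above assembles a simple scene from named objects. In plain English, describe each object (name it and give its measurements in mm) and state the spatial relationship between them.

A is a simple wooden stool: a rectangular seat 284 mm (x) by 266 mm (y), 24 mm thick, top face at z = 431 mm, on four square legs, each 36×36 mm in cross-section. The legs rest on z = 0, each flush with a corner of the seat.

B is a chair: 467×440 mm seat, 40 mm thick, top at z = 470 mm, on four 39 mm square corner legs flush with the seat edges. A 32 mm thick backrest slab spans the full seat width, extending 533 mm above the seat top, its back face flush with the seat's +y edge. Two armrests of 31×31 mm section run along each side from the seat's front edge to the front of the backrest, top faces 182 mm above the seat top and outer faces flush with the seat's x-edges; a 31×31 mm post under the front of each armrest stands on the seat at the front corner.

The chair is against the stool's +x side, with their −y faces flush.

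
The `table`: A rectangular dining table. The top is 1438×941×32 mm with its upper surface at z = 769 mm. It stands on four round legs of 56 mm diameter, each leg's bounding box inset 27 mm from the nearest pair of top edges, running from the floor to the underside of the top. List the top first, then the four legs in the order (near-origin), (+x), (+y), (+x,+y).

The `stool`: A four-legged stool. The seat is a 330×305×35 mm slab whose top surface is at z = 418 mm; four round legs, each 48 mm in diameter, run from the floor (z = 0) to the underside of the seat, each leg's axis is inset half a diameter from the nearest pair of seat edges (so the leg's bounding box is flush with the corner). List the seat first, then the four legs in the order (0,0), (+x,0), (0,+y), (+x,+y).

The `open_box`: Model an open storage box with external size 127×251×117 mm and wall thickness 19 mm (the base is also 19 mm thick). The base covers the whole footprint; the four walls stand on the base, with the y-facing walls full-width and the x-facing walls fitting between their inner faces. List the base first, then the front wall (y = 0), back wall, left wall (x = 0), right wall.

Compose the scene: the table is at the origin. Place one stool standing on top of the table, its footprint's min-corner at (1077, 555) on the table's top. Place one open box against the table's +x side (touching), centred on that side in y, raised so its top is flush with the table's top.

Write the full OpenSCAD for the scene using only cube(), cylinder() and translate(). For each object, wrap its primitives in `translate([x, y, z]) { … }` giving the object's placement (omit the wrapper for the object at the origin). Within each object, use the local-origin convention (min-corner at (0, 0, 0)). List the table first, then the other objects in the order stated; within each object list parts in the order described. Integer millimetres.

translate([0, 0, 737]) cube([1438, 941, 32]);
translate([55, 55, 0]) cylinder(h = 737, r = 28);
translate([1383, 55, 0]) cylinder(h = 737, r = 28);
translate([55, 886, 0]) cylinder(h = 737, r = 28);
translate([1383, 886, 0]) cylinder(h = 737, r = 28);
translate([1077, 555, 769]) {
  translate([0, 0, 383]) cube([330, 305, 35]);
  translate([24, 24, 0]) cylinder(h = 383, r = 24);
  translate([306, 24, 0]) cylinder(h = 383, r = 24);
  translate([24, 281, 0]) cylinder(h = 383, r = 24);
  translate([306, 281, 0]) cylinder(h = 383, r = 24);
}
translate([1438, 345, 652]) {
  cube([127, 251, 19]);
  translate([0, 0, 19]) cube([127, 19, 98]);
  translate([0, 232, 19]) cube([127, 19, 98]);
  translate([0, 19, 19]) cube([19, 213, 98]);
  translate([108, 19, 19]) cube([19, 213, 98]);
}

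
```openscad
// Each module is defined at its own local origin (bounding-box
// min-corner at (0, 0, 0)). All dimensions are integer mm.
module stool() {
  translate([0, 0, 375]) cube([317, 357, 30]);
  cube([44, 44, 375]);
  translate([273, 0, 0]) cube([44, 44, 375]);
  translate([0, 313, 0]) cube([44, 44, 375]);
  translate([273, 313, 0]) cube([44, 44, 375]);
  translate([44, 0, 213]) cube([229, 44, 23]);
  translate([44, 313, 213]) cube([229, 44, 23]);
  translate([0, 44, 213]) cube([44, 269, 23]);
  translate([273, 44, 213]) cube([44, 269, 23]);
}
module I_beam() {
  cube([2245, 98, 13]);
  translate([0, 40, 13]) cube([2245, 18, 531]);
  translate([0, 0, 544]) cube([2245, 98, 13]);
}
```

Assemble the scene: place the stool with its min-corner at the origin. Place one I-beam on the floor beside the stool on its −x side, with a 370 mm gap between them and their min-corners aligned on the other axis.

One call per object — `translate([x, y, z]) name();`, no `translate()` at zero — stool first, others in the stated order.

stool();
translate([-2615, 0, 0]) I_beam();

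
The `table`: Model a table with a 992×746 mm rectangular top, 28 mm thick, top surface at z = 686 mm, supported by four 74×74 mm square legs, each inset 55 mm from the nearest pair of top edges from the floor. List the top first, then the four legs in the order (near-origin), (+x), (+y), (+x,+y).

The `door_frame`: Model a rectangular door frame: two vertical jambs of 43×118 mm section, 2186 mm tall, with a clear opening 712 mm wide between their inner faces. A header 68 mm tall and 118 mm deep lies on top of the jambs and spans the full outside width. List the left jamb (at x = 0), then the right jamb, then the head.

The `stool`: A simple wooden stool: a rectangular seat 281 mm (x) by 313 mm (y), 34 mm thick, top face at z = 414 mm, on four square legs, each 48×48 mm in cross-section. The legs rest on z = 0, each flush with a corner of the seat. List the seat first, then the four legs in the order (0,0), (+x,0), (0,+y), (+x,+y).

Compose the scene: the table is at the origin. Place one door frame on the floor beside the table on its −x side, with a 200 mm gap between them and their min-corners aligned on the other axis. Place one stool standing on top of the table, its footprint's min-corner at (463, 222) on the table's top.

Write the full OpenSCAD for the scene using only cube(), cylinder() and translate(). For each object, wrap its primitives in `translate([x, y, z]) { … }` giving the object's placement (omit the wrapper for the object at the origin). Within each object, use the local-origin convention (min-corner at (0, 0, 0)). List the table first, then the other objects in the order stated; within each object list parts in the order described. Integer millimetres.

translate([0, 0, 658]) cube([992, 746, 28]);
translate([55, 55, 0]) cube([74, 74, 658]);
translate([863, 55, 0]) cube([74, 74, 658]);
translate([55, 617, 0]) cube([74, 74, 658]);
translate([863, 617, 0]) cube([74, 74, 658]);
translate([-998, 0, 0]) {
  cube([43, 118, 2186]);
  translate([755, 0, 0]) cube([43, 118, 2186]);
  translate([0, 0, 2186]) cube([798, 118, 68]);
}
translate([463, 222, 686]) {
  translate([0, 0, 380]) cube([281, 313, 34]);
  cube([48, 48, 380]);
  translate([233, 0, 0]) cube([48, 48, 380]);
  translate([0, 265, 0]) cube([48, 48, 380]);
  translate([233, 265, 0]) cube([48, 48, 380]);
}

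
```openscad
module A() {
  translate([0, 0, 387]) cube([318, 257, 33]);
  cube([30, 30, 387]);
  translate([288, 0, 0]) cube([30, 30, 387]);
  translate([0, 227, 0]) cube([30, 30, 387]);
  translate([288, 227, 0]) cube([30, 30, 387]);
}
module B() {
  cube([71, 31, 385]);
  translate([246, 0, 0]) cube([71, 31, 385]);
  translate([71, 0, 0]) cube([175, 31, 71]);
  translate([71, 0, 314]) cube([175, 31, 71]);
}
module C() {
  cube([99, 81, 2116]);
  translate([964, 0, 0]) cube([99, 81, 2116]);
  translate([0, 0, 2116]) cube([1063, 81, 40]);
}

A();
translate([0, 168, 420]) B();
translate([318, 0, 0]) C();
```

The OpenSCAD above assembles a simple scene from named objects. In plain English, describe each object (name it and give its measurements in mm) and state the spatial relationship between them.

A is a four-legged stool. The seat is a 318×257×33 mm slab whose top surface is at z = 420 mm; four square legs, each 30×30 mm in cross-section, run from the floor (z = 0) to the underside of the seat, each flush with a corner of the seat.

B is a rectangular picture frame lying in the x–z plane (depth along y). The opening is 175 mm wide (x) by 243 mm tall (z), surrounded by a border 71 mm wide on all four sides. The frame is 31 mm deep and is made of two full-height vertical stiles with two horizontal rails fitted between them.

C is a rectangular door frame: two vertical jambs of 99×81 mm section, 2116 mm tall, with a clear opening 865 mm wide between their inner faces. A header 40 mm tall and 81 mm deep lies on top of the jambs and spans the full outside width.

The picture frame is on top of the stool. The door frame is against the stool's +x side, with their −y faces flush.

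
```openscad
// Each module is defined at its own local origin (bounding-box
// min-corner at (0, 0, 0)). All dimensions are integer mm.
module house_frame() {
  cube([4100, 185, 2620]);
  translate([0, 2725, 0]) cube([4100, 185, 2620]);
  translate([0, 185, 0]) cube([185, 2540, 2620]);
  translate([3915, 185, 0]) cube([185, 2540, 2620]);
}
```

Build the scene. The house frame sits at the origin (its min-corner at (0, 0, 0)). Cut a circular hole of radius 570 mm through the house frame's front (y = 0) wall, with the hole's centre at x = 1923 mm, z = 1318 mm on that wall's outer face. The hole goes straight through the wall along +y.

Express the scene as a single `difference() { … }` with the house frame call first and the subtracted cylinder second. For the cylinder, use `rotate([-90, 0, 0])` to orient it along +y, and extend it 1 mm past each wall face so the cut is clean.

difference() {
  house_frame();
  translate([1923, -1, 1318]) rotate([-90, 0, 0]) cylinder(h = 187, r = 570);
}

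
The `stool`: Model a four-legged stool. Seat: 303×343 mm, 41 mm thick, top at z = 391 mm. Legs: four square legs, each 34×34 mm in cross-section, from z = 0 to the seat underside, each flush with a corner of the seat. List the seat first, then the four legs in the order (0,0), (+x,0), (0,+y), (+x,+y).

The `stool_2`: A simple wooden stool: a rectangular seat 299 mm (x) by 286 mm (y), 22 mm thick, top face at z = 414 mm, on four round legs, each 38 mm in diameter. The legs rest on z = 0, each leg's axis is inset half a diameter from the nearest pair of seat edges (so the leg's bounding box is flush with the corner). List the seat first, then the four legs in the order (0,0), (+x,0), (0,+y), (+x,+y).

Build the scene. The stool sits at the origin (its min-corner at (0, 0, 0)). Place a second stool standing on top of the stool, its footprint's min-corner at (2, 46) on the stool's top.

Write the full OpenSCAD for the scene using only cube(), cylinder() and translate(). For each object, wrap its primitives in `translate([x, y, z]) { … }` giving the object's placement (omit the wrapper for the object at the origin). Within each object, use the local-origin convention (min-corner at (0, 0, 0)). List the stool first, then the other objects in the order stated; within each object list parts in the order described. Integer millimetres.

translate([0, 0, 350]) cube([303, 343, 41]);
cube([34, 34, 350]);
translate([269, 0, 0]) cube([34, 34, 350]);
translate([0, 309, 0]) cube([34, 34, 350]);
translate([269, 309, 0]) cube([34, 34, 350]);
translate([2, 46, 391]) {
  translate([0, 0, 392]) cube([299, 286, 22]);
  translate([19, 19, 0]) cylinder(h = 392, r = 19);
  translate([280, 19, 0]) cylinder(h = 392, r = 19);
  translate([19, 267, 0]) cylinder(h = 392, r = 19);
  translate([280, 267, 0]) cylinder(h = 392, r = 19);
}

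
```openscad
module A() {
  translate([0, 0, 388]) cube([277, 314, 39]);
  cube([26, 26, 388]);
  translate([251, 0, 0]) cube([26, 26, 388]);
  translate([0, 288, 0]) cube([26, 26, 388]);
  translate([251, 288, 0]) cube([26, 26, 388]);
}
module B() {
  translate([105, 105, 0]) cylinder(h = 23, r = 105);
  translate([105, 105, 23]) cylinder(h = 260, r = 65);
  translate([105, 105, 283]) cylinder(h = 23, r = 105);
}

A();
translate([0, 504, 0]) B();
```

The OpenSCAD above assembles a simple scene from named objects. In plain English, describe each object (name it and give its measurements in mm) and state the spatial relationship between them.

A is a four-legged stool. The seat is a 277×314×39 mm slab whose top surface is at z = 427 mm; four square legs, each 26×26 mm in cross-section, run from the floor (z = 0) to the underside of the seat, each flush with a corner of the seat.

B is a spool: two coaxial disc flanges of radius 105 mm and thickness 23 mm, joined by a core cylinder of radius 65 mm and height 260 mm. The lower flange rests on z = 0 and the three cylinders share a vertical axis.

The spool is on the floor beside the stool on its +y side.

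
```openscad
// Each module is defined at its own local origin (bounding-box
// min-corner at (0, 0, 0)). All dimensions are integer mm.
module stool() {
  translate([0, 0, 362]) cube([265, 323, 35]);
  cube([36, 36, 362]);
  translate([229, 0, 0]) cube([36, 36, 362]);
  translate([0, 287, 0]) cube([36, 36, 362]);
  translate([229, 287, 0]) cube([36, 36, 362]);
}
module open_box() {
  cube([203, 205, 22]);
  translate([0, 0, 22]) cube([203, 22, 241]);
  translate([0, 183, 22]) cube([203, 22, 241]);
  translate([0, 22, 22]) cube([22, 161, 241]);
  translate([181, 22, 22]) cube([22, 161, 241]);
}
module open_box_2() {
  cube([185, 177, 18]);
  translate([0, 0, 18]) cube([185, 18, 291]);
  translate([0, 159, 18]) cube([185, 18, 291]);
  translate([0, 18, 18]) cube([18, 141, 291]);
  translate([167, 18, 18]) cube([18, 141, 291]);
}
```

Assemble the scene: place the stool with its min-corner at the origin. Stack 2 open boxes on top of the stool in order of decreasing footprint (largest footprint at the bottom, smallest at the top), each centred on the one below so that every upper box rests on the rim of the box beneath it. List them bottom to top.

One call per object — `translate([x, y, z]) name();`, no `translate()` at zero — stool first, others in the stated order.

stool();
translate([31, 59, 397]) open_box();
translate([40, 73, 660]) open_box_2();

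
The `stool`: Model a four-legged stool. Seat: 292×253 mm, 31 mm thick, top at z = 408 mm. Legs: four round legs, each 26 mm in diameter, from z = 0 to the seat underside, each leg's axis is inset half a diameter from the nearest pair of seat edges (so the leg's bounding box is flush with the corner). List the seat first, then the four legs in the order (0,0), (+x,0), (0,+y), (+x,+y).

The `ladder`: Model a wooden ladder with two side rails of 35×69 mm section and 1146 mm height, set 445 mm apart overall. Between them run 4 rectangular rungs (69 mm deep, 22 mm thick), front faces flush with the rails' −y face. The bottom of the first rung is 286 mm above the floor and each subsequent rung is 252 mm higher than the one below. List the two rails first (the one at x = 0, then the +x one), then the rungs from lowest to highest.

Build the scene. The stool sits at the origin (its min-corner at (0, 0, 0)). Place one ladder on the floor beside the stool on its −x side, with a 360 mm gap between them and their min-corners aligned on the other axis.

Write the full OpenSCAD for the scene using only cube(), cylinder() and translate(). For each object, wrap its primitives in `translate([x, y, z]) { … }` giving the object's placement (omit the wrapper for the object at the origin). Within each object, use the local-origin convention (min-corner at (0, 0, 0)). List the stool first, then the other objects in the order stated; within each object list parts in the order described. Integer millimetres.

translate([0, 0, 377]) cube([292, 253, 31]);
translate([13, 13, 0]) cylinder(h = 377, r = 13);
translate([279, 13, 0]) cylinder(h = 377, r = 13);
translate([13, 240, 0]) cylinder(h = 377, r = 13);
translate([279, 240, 0]) cylinder(h = 377, r = 13);
translate([-805, 0, 0]) {
  cube([35, 69, 1146]);
  translate([410, 0, 0]) cube([35, 69, 1146]);
  translate([35, 0, 286]) cube([375, 69, 22]);
  translate([35, 0, 538]) cube([375, 69, 22]);
  translate([35, 0, 790]) cube([375, 69, 22]);
  translate([35, 0, 1042]) cube([375, 69, 22]);
}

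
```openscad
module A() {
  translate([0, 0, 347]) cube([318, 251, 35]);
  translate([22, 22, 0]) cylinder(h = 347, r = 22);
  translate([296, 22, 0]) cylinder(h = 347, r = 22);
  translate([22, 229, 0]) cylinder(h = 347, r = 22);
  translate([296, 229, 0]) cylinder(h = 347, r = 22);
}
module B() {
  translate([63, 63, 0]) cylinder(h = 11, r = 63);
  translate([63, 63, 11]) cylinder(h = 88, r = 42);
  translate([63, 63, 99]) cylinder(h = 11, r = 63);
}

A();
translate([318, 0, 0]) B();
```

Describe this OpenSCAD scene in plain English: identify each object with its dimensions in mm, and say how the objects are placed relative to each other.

A is a simple wooden stool: a rectangular seat 318 mm (x) by 251 mm (y), 35 mm thick, top face at z = 382 mm, on four round legs, each 44 mm in diameter. The legs rest on z = 0, each leg's axis is inset half a diameter from the nearest pair of seat edges (so the leg's bounding box is flush with the corner).

B is a spool: two coaxial disc flanges of radius 63 mm and thickness 11 mm, joined by a core cylinder of radius 42 mm and height 88 mm. The lower flange rests on z = 0 and the three cylinders share a vertical axis.

The spool is against the stool's +x side, with their −y faces flush.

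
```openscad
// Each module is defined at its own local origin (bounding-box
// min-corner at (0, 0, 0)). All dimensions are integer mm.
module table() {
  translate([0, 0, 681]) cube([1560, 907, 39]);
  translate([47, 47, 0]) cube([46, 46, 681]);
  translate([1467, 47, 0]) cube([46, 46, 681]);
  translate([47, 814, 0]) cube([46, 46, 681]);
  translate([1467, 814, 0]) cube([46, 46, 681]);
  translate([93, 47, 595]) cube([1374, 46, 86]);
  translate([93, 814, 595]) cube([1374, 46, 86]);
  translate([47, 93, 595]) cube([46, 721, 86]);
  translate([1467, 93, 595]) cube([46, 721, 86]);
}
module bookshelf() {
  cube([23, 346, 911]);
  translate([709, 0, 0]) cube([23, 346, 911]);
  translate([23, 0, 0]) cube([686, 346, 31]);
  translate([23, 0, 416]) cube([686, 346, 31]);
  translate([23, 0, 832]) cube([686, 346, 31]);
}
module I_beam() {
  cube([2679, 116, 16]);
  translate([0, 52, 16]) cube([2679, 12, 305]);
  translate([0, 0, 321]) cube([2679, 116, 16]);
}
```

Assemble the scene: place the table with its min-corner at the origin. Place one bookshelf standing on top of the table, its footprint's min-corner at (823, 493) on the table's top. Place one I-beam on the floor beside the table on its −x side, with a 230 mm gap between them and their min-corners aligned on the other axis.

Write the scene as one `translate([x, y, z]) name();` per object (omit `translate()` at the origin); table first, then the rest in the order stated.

table();
translate([823, 493, 720]) bookshelf();
translate([-2909, 0, 0]) I_beam();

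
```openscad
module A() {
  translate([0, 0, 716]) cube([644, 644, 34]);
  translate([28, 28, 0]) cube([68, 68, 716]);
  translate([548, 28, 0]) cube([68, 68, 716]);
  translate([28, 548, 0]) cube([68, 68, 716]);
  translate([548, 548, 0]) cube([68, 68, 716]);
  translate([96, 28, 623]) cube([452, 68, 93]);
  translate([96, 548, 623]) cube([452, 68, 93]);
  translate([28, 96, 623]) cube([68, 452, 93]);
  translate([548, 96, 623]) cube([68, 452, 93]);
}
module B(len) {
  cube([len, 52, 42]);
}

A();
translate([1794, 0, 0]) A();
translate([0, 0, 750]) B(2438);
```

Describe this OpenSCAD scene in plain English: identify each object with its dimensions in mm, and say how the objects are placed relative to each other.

A is a rectangular dining table. The top is 644×644×34 mm with its upper surface at z = 750 mm. It stands on four 68×68 mm square legs, each inset 28 mm from the nearest pair of top edges, running from the floor to the underside of the top. Four apron rails, 68 mm thick and 93 mm tall, run between adjacent legs with their top edges flush with the underside of the top and their outer faces flush with the legs' outer faces.

B is a rectangular beam 2438 mm long (x), 52 mm deep (y), 42 mm thick (z).

The beam spans the tops of two tables placed 1150 mm apart, resting at z = 750 mm.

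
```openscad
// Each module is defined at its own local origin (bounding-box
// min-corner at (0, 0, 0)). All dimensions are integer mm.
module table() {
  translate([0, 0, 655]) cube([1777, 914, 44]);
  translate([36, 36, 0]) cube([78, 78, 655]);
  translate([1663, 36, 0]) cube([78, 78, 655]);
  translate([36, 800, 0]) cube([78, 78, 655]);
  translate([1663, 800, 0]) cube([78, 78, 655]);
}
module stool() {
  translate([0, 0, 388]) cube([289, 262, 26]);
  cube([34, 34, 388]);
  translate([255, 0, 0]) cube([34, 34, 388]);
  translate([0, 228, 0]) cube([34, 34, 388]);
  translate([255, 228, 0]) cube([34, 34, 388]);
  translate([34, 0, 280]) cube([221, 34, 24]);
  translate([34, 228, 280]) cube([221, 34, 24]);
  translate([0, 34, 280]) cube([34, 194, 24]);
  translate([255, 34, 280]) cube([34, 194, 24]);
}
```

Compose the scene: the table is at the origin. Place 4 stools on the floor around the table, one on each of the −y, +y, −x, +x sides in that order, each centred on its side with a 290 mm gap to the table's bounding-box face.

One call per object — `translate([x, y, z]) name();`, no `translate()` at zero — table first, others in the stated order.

table();
translate([744, -552, 0]) stool();
translate([744, 1204, 0]) stool();
translate([-579, 326, 0]) stool();
translate([2067, 326, 0]) stool();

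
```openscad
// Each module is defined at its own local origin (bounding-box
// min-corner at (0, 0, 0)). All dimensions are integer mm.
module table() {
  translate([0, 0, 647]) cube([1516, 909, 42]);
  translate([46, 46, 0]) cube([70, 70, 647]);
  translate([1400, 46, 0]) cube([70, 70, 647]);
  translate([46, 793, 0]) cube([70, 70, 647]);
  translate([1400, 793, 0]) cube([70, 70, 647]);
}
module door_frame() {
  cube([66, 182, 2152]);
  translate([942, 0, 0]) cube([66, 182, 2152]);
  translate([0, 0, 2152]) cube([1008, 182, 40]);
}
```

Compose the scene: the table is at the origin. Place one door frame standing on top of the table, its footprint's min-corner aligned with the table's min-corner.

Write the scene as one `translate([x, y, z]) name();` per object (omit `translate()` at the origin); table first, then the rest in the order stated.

table();
translate([0, 0, 689]) door_frame();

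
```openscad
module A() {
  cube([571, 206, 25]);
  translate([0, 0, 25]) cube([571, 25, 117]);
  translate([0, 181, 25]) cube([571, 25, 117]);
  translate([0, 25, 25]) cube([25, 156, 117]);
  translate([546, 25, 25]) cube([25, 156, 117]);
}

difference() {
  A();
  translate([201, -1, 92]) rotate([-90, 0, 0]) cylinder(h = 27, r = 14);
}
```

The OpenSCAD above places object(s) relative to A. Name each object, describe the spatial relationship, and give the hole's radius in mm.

A is an open box. The open box has a circular hole through its front wall. The hole's radius is 14 mm.

The subtracted cylinder has r = 14 mm.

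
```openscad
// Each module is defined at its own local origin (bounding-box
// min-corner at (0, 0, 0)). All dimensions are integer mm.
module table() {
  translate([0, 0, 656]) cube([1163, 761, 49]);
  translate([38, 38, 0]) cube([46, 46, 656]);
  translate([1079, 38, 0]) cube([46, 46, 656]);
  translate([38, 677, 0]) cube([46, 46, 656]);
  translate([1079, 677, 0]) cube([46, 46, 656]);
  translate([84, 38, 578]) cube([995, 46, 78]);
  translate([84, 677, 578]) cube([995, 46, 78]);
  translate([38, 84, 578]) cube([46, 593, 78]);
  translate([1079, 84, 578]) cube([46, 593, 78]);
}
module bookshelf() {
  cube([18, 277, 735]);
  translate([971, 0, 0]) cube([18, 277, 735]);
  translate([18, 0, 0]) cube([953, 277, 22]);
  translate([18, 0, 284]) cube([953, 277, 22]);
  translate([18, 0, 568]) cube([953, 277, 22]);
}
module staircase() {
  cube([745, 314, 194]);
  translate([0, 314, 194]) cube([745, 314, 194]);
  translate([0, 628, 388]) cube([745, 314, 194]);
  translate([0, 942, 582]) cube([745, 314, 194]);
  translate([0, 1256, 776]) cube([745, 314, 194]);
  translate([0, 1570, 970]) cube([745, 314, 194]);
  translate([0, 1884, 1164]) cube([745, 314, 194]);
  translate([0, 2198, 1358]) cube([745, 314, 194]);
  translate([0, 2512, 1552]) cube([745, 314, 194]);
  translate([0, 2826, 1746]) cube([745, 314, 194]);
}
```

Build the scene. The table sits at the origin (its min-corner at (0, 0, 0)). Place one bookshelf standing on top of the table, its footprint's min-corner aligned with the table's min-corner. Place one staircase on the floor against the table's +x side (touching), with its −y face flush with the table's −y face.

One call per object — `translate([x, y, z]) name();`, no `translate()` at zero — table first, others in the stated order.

table();
translate([0, 0, 705]) bookshelf();
translate([1163, 0, 0]) staircase();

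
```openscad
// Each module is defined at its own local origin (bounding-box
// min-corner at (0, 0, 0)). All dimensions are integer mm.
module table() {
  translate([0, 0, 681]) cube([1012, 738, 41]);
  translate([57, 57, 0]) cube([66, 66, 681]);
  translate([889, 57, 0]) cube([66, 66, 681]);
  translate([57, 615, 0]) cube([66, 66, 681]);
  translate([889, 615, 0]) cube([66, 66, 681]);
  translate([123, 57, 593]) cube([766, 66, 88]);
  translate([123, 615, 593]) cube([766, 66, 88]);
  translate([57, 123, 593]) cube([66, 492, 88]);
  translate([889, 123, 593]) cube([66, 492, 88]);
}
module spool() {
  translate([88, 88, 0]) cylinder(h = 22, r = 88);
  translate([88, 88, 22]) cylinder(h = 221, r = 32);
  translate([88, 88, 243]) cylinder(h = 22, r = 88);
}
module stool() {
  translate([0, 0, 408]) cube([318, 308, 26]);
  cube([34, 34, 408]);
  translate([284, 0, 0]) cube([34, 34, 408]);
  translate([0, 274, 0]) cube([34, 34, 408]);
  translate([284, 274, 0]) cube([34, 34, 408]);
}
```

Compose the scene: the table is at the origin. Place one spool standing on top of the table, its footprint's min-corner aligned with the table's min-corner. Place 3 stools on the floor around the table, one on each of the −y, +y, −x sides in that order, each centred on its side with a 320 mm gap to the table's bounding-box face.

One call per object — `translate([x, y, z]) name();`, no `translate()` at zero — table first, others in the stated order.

table();
translate([0, 0, 722]) spool();
translate([347, -628, 0]) stool();
translate([347, 1058, 0]) stool();
translate([-638, 215, 0]) stool();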